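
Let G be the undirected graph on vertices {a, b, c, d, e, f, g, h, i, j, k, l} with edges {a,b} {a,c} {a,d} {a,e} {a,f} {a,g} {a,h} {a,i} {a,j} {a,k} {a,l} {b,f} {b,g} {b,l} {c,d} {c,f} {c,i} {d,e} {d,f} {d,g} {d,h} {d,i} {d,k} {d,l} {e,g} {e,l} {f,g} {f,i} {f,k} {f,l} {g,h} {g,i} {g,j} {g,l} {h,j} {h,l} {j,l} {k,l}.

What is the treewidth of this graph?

4

A width-4 tree decomposition is:
Bags: B1 = {a, d, g, h, l}  B2 = {a, d, e, g, l}  B3 = {a, d, f, g, l}  B4 = {a, d, f, g, i}  B5 = {a, c, d, f, i}  B6 = {a, g, h, j, l}  B7 = {a, d, f, k, l}  B8 = {a, b, f, g, l}
Tree: B1–B2, B1–B3, B3–B4, B4–B5, B1–B6, B3–B7, B3–B8
Every bag has size at most 5, so the width is 5 − 1 = 4 and tw(G) ≤ 4. On the other hand G contains the 5-clique {a, d, e, g, l}. A clique must lie in a single bag of any decomposition, so no decomposition can have width below 4. The upper and lower bounds meet at 4, so that is the treewidth.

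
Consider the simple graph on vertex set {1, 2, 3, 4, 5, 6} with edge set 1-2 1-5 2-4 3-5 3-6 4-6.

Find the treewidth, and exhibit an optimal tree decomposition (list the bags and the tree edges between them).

The largest bag has 3 vertices, giving width 2; this decomposition certifies tw(G) ≤ 2. For the lower bound, G contains the cycle 5–3–6–4–2–1–5, so G is not a forest; only forests have treewidth ≤ 1, hence tw(G) ≥ 2. Combining the bounds, tw(G) = 2.

Treewidth 2.
Bags: B1 = {3, 5, 6}  B2 = {4, 5, 6}  B3 = {2, 4, 5}  B4 = {1, 2, 5}
Tree: B1–B2, B2–B3, B3–B4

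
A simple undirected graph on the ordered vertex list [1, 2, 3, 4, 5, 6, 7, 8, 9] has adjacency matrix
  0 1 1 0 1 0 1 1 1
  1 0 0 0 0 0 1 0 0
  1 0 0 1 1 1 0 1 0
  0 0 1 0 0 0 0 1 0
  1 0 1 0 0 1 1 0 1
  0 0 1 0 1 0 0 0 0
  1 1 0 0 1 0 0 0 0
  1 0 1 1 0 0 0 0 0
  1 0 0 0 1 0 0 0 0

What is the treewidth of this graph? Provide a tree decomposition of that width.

The largest bag has 3 vertices, giving width 2; this decomposition certifies tw(G) ≤ 2. For the lower bound, the 3 vertices {1, 3, 8} are pairwise adjacent, and any tree decomposition puts a clique entirely inside one bag — forcing width ≥ 2. Hence tw(G) = 2 exactly.

Treewidth 2.
One optimal decomposition is:
Bags: B1 = {1, 3, 5}  B2 = {1, 5, 7}  B3 = {1, 3, 8}  B4 = {3, 5, 6}  B5 = {1, 5, 9}  B6 = {3, 4, 8}  B7 = {1, 2, 7}
Tree: B1–B2, B1–B3, B1–B4, B1–B5, B3–B6, B2–B7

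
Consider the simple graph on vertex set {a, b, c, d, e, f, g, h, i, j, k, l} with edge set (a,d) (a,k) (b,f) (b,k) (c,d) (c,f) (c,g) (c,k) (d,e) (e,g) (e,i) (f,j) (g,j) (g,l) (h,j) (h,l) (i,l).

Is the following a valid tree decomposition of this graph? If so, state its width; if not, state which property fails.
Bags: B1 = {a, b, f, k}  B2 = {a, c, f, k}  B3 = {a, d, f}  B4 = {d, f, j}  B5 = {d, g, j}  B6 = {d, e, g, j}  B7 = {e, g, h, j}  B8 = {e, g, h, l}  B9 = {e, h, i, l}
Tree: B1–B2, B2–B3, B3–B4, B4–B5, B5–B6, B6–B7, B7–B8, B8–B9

No — edge (c,d) lies in no bag.

A tree decomposition must satisfy three properties: every vertex lies in some bag; for every edge, both endpoints lie together in some bag; and for every vertex, the bags containing it form a connected subtree. Here edge (c,d) lies in no bag, so the decomposition is invalid.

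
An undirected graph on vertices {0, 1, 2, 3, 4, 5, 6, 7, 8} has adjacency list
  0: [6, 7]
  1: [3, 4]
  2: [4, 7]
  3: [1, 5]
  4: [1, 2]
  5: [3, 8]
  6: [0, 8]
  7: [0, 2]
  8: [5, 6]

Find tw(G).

A width-2 tree decomposition is:
Bags: B1 = {3, 5, 8}  B2 = {1, 3, 8}  B3 = {1, 4, 8}  B4 = {2, 4, 8}  B5 = {2, 7, 8}  B6 = {0, 7, 8}  B7 = {0, 6, 8}
Tree: B1–B2, B2–B3, B3–B4, B4–B5, B5–B6, B6–B7
Every bag has size at most 3, so the width is 3 − 1 = 2 and tw(G) ≤ 2. For the lower bound, G contains the cycle 8–5–3–1–4–2–7–0–6–8, so G is not a forest; only forests have treewidth ≤ 1, hence tw(G) ≥ 2. Therefore the treewidth is 2.

2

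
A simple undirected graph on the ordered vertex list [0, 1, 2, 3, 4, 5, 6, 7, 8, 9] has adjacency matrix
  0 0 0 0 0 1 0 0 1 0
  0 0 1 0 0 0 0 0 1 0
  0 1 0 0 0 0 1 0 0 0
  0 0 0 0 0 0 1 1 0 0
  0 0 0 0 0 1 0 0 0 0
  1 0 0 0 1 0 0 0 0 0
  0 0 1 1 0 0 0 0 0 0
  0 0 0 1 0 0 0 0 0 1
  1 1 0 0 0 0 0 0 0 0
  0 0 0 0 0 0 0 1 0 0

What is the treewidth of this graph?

1

A width-1 tree decomposition is:
Bags: B1 = {7, 9}  B2 = {3, 7}  B3 = {3, 6}  B4 = {2, 6}  B5 = {1, 2}  B6 = {1, 8}  B7 = {0, 8}  B8 = {0, 5}  B9 = {4, 5}
Tree: B1–B2, B2–B3, B3–B4, B4–B5, B5–B6, B6–B7, B7–B8, B8–B9
The largest bag has 2 vertices, giving width 1; this decomposition certifies tw(G) ≤ 1. Since G has at least one edge (e.g. 9–7), it is not an edgeless graph, so tw(G) ≥ 1. Hence tw(G) = 1 exactly.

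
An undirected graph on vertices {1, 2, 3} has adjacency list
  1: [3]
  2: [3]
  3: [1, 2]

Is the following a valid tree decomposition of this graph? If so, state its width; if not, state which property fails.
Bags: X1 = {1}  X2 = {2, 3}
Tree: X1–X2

No — edge (3,1) lies in no bag.

A tree decomposition must satisfy three properties: every vertex lies in some bag; for every edge, both endpoints lie together in some bag; and for every vertex, the bags containing it form a connected subtree. Here edge (3,1) lies in no bag, so the decomposition is invalid.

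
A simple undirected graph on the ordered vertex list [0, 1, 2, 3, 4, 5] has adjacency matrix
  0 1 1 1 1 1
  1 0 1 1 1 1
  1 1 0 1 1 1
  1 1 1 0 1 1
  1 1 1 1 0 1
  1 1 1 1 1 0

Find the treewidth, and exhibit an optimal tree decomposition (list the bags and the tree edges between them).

Treewidth 5.
One optimal decomposition is:
Bags: B1 = {0, 1, 2, 3, 4, 5}
Tree: (single bag)

With just one bag of size 6, the width is 6 − 1 = 5, so tw(G) ≤ 5. For the lower bound, the 6 vertices {0, 1, 2, 3, 4, 5} are pairwise adjacent, and any tree decomposition puts a clique entirely inside one bag — forcing width ≥ 5. Hence tw(G) = 5 exactly.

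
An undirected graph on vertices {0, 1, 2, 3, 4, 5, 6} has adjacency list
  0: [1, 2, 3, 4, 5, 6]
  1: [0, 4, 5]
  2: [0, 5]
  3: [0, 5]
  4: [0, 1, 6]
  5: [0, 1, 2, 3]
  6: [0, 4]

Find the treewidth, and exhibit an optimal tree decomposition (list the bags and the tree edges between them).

Treewidth 2.
Bags: B1 = {0, 1, 4}  B2 = {0, 1, 5}  B3 = {0, 4, 6}  B4 = {0, 2, 5}  B5 = {0, 3, 5}
Tree: B1–B2, B1–B3, B2–B4, B4–B5

Every bag has size at most 3, so the width is 3 − 1 = 2 and tw(G) ≤ 2. For the lower bound, the 3 vertices {0, 1, 4} are pairwise adjacent, and any tree decomposition puts a clique entirely inside one bag — forcing width ≥ 2. Hence tw(G) = 2 exactly.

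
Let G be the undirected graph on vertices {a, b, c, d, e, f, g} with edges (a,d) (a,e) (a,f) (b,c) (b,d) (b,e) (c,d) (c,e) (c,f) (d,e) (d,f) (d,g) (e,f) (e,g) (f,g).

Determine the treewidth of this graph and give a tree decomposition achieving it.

Treewidth 3.
Bags: B1 = {a, d, e, f}  B2 = {c, d, e, f}  B3 = {b, c, d, e}  B4 = {d, e, f, g}
Tree: B1–B2, B2–B3, B2–B4

Each bag holds 4 vertices, so the decomposition has width 3, which upper-bounds the treewidth. On the other hand G contains the 4-clique {d, e, f, g}. A clique must lie in a single bag of any decomposition, so no decomposition can have width below 3. Hence tw(G) = 3 exactly.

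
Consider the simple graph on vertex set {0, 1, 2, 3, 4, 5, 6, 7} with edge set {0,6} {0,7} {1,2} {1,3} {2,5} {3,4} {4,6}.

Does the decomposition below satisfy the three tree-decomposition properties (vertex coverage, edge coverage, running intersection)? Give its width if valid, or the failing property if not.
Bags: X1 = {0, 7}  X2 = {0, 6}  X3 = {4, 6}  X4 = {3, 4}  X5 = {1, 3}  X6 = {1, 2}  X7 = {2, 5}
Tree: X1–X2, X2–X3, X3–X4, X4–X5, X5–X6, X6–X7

Checking the three conditions: (i) the bags cover all of {0, 1, 2, 3, 4, 5, 6, 7}; (ii) for each edge, some bag contains both endpoints; (iii) the bags containing any fixed vertex form a subtree. All hold, so the decomposition is valid with width 2 − 1 = 1.

Yes; width 1.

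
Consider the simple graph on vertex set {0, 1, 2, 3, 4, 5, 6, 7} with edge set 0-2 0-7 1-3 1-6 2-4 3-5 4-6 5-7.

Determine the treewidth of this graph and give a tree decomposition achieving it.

Treewidth 2.
One such decomposition:
Bags: B1 = {0, 5, 7}  B2 = {0, 3, 5}  B3 = {0, 1, 3}  B4 = {0, 1, 6}  B5 = {0, 4, 6}  B6 = {0, 2, 4}
Tree: B1–B2, B2–B3, B3–B4, B4–B5, B5–B6

The largest bag has 3 vertices, giving width 2; this decomposition certifies tw(G) ≤ 2. For the lower bound, G contains the cycle 0–7–5–3–1–6–4–2–0, so G is not a forest; only forests have treewidth ≤ 1, hence tw(G) ≥ 2. The upper and lower bounds meet at 2, so that is the treewidth.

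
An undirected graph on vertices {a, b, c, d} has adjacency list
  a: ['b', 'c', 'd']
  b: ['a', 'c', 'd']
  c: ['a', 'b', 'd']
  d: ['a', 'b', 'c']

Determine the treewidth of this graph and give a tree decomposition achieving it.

A single bag containing all 4 vertices is trivially a valid decomposition of width 3. On the other hand G contains the 4-clique {a, b, c, d}. A clique must lie in a single bag of any decomposition, so no decomposition can have width below 3. Therefore the treewidth is 3.

Treewidth 3.
Bags: B1 = {a, b, c, d}
Tree: (single bag)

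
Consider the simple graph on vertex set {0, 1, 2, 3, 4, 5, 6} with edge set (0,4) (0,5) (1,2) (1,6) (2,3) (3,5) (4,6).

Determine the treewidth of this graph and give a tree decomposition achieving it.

Treewidth 2.
Bags: B1 = {1, 2, 6}  B2 = {2, 3, 6}  B3 = {3, 5, 6}  B4 = {0, 5, 6}  B5 = {0, 4, 6}
Tree: B1–B2, B2–B3, B3–B4, B4–B5

The largest bag has 3 vertices, giving width 2; this decomposition certifies tw(G) ≤ 2. Since 6–1–2–3–5–0–4–6 is a cycle in G, G is not acyclic. Forests are exactly the graphs of treewidth ≤ 1, so tw(G) ≥ 2. Hence tw(G) = 2 exactly.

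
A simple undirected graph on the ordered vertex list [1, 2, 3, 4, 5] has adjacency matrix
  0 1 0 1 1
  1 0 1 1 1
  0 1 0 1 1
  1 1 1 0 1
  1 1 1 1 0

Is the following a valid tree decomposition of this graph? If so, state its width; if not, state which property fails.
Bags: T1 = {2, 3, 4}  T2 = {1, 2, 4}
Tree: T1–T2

No — vertex 5 appears in no bag.

A tree decomposition must satisfy three properties: every vertex lies in some bag; for every edge, both endpoints lie together in some bag; and for every vertex, the bags containing it form a connected subtree. Here vertex 5 appears in no bag, so the decomposition is invalid.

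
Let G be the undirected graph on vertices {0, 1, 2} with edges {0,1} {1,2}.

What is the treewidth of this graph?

A width-1 tree decomposition is:
Bags: B1 = {1, 2}  B2 = {0, 1}
Tree: B1–B2
Each bag holds 2 vertices, so the decomposition has width 1, which upper-bounds the treewidth. Any graph with an edge has treewidth ≥ 1, and G has the edge 1–2. Hence tw(G) = 1 exactly.

1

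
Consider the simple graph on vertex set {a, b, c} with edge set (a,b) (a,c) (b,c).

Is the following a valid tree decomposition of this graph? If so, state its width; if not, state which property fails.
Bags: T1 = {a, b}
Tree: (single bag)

A tree decomposition must satisfy three properties: every vertex lies in some bag; for every edge, both endpoints lie together in some bag; and for every vertex, the bags containing it form a connected subtree. Here vertex c appears in no bag, so the decomposition is invalid.

No — vertex c appears in no bag.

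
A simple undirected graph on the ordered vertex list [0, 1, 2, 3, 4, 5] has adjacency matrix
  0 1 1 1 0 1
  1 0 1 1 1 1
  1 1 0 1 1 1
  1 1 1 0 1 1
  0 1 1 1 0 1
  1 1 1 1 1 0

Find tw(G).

A width-4 tree decomposition is:
Bags: B1 = {0, 1, 2, 3, 5}  B2 = {1, 2, 3, 4, 5}
Tree: B1–B2
The largest bag has 5 vertices, giving width 4; this decomposition certifies tw(G) ≤ 4. On the other hand G contains the 5-clique {0, 1, 2, 3, 5}. A clique must lie in a single bag of any decomposition, so no decomposition can have width below 4. Therefore the treewidth is 4.

4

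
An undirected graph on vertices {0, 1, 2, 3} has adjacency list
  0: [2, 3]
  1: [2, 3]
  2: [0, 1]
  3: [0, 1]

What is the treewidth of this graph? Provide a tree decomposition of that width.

Treewidth 2.
One optimal decomposition is:
Bags: B1 = {0, 2, 3}  B2 = {1, 2, 3}
Tree: B1–B2

Every bag has size at most 3, so the width is 3 − 1 = 2 and tw(G) ≤ 2. Since 3–0–2–1–3 is a cycle in G, G is not acyclic. Forests are exactly the graphs of treewidth ≤ 1, so tw(G) ≥ 2. Hence tw(G) = 2 exactly.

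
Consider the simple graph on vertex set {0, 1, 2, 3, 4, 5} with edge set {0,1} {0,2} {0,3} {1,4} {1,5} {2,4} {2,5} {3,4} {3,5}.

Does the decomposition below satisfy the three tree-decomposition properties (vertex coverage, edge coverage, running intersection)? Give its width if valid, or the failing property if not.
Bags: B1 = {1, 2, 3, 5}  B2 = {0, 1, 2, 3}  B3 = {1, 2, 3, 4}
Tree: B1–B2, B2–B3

Every vertex of G appears in some bag (union = {0, 1, 2, 3, 4, 5}); every edge is covered by a bag; and for each vertex v the set of bags containing v is connected in the bag tree. The decomposition is therefore valid. The largest bag has 4 vertices, so the width is 3.

Yes; width 3.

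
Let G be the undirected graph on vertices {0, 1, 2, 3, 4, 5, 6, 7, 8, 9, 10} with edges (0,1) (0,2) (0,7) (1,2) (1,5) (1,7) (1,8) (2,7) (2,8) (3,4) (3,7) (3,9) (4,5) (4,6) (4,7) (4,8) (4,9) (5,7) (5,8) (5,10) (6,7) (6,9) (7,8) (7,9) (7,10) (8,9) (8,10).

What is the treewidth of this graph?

3

A width-3 tree decomposition is:
Bags: B1 = {1, 2, 7, 8}  B2 = {1, 5, 7, 8}  B3 = {4, 5, 7, 8}  B4 = {0, 1, 2, 7}  B5 = {5, 7, 8, 10}  B6 = {4, 7, 8, 9}  B7 = {3, 4, 7, 9}  B8 = {4, 6, 7, 9}
Tree: B1–B2, B2–B3, B1–B4, B3–B5, B3–B6, B6–B7, B7–B8
Each bag holds 4 vertices, so the decomposition has width 3, which upper-bounds the treewidth. Conversely, {0, 1, 2, 7} is a clique of size 4, and the vertices of any clique must share a bag in every tree decomposition; so some bag has ≥ 4 vertices and tw(G) ≥ 3. The upper and lower bounds meet at 3, so that is the treewidth.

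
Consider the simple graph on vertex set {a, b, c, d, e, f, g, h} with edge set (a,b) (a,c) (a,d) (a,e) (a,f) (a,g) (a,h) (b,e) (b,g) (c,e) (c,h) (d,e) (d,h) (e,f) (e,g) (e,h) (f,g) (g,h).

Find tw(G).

3

A width-3 tree decomposition is:
Bags: B1 = {a, d, e, h}  B2 = {a, e, g, h}  B3 = {a, e, f, g}  B4 = {a, b, e, g}  B5 = {a, c, e, h}
Tree: B1–B2, B2–B3, B3–B4, B2–B5
The largest bag has 4 vertices, giving width 3; this decomposition certifies tw(G) ≤ 3. For the lower bound, the 4 vertices {a, d, e, h} are pairwise adjacent, and any tree decomposition puts a clique entirely inside one bag — forcing width ≥ 3. The upper and lower bounds meet at 3, so that is the treewidth.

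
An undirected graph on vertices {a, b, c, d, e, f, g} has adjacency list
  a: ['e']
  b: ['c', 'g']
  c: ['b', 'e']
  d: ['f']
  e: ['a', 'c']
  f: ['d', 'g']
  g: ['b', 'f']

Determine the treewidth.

A width-1 tree decomposition is:
Bags: B1 = {d, f}  B2 = {f, g}  B3 = {b, g}  B4 = {b, c}  B5 = {c, e}  B6 = {a, e}
Tree: B1–B2, B2–B3, B3–B4, B4–B5, B5–B6
The largest bag has 2 vertices, giving width 1; this decomposition certifies tw(G) ≤ 1. Any graph with an edge has treewidth ≥ 1, and G has the edge d–f. Combining the bounds, tw(G) = 1.

1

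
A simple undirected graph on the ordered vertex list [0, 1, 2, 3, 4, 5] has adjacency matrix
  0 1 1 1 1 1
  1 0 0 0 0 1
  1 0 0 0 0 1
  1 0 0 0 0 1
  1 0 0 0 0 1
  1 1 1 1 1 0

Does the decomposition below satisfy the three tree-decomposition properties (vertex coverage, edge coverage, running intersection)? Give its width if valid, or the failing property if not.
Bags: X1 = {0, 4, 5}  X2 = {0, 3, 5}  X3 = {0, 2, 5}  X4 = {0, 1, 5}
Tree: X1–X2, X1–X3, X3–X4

Every vertex of G appears in some bag (union = {0, 1, 2, 3, 4, 5}); every edge is covered by a bag; and for each vertex v the set of bags containing v is connected in the bag tree. The decomposition is therefore valid. The largest bag has 3 vertices, so the width is 2.

Yes; width 2.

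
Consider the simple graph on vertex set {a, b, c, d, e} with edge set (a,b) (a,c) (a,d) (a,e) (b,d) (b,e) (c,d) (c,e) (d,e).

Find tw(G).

A width-3 tree decomposition is:
Bags: B1 = {a, c, d, e}  B2 = {a, b, d, e}
Tree: B1–B2
The largest bag has 4 vertices, giving width 3; this decomposition certifies tw(G) ≤ 3. For the lower bound, the 4 vertices {a, c, d, e} are pairwise adjacent, and any tree decomposition puts a clique entirely inside one bag — forcing width ≥ 3. The upper and lower bounds meet at 3, so that is the treewidth.

3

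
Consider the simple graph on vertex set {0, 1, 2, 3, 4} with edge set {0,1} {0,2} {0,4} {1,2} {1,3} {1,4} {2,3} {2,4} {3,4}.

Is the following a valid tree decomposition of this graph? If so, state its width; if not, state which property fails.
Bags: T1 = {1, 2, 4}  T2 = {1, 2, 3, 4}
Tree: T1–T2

No — vertex 0 appears in no bag.

A tree decomposition must satisfy three properties: every vertex lies in some bag; for every edge, both endpoints lie together in some bag; and for every vertex, the bags containing it form a connected subtree. Here vertex 0 appears in no bag, so the decomposition is invalid.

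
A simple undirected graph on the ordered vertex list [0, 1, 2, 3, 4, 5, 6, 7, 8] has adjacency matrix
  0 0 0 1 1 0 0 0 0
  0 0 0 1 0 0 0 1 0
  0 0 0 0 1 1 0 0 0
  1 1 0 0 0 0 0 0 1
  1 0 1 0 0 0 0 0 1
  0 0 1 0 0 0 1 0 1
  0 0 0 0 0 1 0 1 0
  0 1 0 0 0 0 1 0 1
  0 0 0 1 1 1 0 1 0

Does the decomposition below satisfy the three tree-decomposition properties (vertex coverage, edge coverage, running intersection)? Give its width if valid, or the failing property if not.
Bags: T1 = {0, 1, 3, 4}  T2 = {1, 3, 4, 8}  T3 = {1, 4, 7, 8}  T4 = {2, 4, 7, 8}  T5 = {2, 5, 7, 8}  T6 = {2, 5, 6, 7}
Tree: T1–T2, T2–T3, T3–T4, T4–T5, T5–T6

Every vertex of G appears in some bag (union = {0, 1, 2, 3, 4, 5, 6, 7, 8}); every edge is covered by a bag; and for each vertex v the set of bags containing v is connected in the bag tree. The decomposition is therefore valid. The largest bag has 4 vertices, so the width is 3.

Yes; width 3.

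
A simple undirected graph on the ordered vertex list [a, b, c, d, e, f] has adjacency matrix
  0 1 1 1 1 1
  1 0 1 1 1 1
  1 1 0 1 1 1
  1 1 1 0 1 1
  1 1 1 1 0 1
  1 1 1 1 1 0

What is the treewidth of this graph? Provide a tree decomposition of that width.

Treewidth 5.
One such decomposition:
Bags: B1 = {a, b, c, d, e, f}
Tree: (single bag)

A single bag containing all 6 vertices is trivially a valid decomposition of width 5. For the lower bound, the 6 vertices {a, b, c, d, e, f} are pairwise adjacent, and any tree decomposition puts a clique entirely inside one bag — forcing width ≥ 5. Therefore the treewidth is 5.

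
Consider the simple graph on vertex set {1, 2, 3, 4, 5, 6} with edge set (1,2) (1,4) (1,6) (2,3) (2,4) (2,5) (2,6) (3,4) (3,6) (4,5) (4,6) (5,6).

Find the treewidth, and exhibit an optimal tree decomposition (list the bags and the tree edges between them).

Treewidth 3.
Bags: B1 = {2, 3, 4, 6}  B2 = {2, 4, 5, 6}  B3 = {1, 2, 4, 6}
Tree: B1–B2, B2–B3

Each bag holds 4 vertices, so the decomposition has width 3, which upper-bounds the treewidth. For the lower bound, the 4 vertices {1, 2, 4, 6} are pairwise adjacent, and any tree decomposition puts a clique entirely inside one bag — forcing width ≥ 3. The upper and lower bounds meet at 3, so that is the treewidth.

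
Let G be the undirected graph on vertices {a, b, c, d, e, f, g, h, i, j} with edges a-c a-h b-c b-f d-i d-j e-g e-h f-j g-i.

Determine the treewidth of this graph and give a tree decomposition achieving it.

Treewidth 2.
One optimal decomposition is:
Bags: B1 = {e, g, h}  B2 = {g, h, i}  B3 = {d, h, i}  B4 = {d, h, j}  B5 = {f, h, j}  B6 = {b, f, h}  B7 = {b, c, h}  B8 = {a, c, h}
Tree: B1–B2, B2–B3, B3–B4, B4–B5, B5–B6, B6–B7, B7–B8

The largest bag has 3 vertices, giving width 2; this decomposition certifies tw(G) ≤ 2. The edges h–e–g–i–d–j–f–b–c–a–h form a cycle, so G is not a tree and its treewidth is at least 2. Combining the bounds, tw(G) = 2.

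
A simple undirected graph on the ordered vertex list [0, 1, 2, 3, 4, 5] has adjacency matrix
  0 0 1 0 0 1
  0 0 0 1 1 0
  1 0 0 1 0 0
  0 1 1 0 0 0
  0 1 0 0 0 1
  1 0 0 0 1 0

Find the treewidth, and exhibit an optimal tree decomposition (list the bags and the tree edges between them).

Treewidth 2.
Bags: B1 = {1, 4, 5}  B2 = {1, 3, 5}  B3 = {2, 3, 5}  B4 = {0, 2, 5}
Tree: B1–B2, B2–B3, B3–B4

The largest bag has 3 vertices, giving width 2; this decomposition certifies tw(G) ≤ 2. For the lower bound, G contains the cycle 5–4–1–3–2–0–5, so G is not a forest; only forests have treewidth ≤ 1, hence tw(G) ≥ 2. Therefore the treewidth is 2.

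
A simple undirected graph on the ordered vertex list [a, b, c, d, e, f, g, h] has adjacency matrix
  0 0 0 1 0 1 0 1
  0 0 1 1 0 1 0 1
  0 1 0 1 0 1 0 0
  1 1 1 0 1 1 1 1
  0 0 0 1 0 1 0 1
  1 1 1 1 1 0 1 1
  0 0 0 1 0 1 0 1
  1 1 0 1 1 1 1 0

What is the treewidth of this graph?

3

A width-3 tree decomposition is:
Bags: B1 = {b, d, f, h}  B2 = {d, f, g, h}  B3 = {b, c, d, f}  B4 = {d, e, f, h}  B5 = {a, d, f, h}
Tree: B1–B2, B1–B3, B1–B4, B2–B5
Every bag has size at most 4, so the width is 4 − 1 = 3 and tw(G) ≤ 3. For the lower bound, the 4 vertices {d, f, g, h} are pairwise adjacent, and any tree decomposition puts a clique entirely inside one bag — forcing width ≥ 3. Hence tw(G) = 3 exactly.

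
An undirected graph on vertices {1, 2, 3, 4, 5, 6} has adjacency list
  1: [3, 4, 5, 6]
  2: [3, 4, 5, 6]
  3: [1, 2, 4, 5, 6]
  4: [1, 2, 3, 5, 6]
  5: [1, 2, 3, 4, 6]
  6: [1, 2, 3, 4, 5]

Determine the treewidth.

A width-4 tree decomposition is:
Bags: B1 = {2, 3, 4, 5, 6}  B2 = {1, 3, 4, 5, 6}
Tree: B1–B2
Every bag has size at most 5, so the width is 5 − 1 = 4 and tw(G) ≤ 4. Conversely, {1, 3, 4, 5, 6} is a clique of size 5, and the vertices of any clique must share a bag in every tree decomposition; so some bag has ≥ 5 vertices and tw(G) ≥ 4. Combining the bounds, tw(G) = 4.

4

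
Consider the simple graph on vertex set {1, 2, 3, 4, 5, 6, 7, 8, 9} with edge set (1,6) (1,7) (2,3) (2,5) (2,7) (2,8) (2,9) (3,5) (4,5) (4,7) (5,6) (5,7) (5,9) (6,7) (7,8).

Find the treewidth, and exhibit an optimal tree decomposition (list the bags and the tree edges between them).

Every bag has size at most 3, so the width is 3 − 1 = 2 and tw(G) ≤ 2. For the lower bound, the 3 vertices {2, 7, 8} are pairwise adjacent, and any tree decomposition puts a clique entirely inside one bag — forcing width ≥ 2. The upper and lower bounds meet at 2, so that is the treewidth.

Treewidth 2.
One such decomposition:
Bags: B1 = {5, 6, 7}  B2 = {2, 5, 7}  B3 = {2, 7, 8}  B4 = {1, 6, 7}  B5 = {2, 3, 5}  B6 = {4, 5, 7}  B7 = {2, 5, 9}
Tree: B1–B2, B2–B3, B1–B4, B2–B5, B2–B6, B5–B7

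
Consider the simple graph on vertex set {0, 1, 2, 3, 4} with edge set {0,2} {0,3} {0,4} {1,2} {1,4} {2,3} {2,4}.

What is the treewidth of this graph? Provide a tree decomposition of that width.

The largest bag has 3 vertices, giving width 2; this decomposition certifies tw(G) ≤ 2. Conversely, {0, 2, 3} is a clique of size 3, and the vertices of any clique must share a bag in every tree decomposition; so some bag has ≥ 3 vertices and tw(G) ≥ 2. The upper and lower bounds meet at 2, so that is the treewidth.

Treewidth 2.
One optimal decomposition is:
Bags: B1 = {0, 2, 4}  B2 = {0, 2, 3}  B3 = {1, 2, 4}
Tree: B1–B2, B1–B3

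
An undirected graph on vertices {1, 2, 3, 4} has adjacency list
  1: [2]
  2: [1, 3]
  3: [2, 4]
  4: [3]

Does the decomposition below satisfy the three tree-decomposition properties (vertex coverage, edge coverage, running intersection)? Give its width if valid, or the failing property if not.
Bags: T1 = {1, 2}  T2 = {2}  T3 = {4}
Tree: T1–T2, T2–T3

No — vertex 3 appears in no bag.

A tree decomposition must satisfy three properties: every vertex lies in some bag; for every edge, both endpoints lie together in some bag; and for every vertex, the bags containing it form a connected subtree. Here vertex 3 appears in no bag, so the decomposition is invalid.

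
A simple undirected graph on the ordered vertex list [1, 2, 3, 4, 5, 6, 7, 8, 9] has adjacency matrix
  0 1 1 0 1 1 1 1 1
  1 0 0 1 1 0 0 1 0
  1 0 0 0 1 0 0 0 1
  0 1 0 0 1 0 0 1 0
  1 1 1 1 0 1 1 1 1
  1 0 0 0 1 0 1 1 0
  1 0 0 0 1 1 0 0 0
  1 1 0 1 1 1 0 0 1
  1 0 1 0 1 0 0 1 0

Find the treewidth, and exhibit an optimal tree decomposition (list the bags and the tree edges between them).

Treewidth 3.
One optimal decomposition is:
Bags: B1 = {1, 5, 6, 8}  B2 = {1, 2, 5, 8}  B3 = {1, 5, 8, 9}  B4 = {1, 5, 6, 7}  B5 = {1, 3, 5, 9}  B6 = {2, 4, 5, 8}
Tree: B1–B2, B2–B3, B1–B4, B3–B5, B2–B6

Every bag has size at most 4, so the width is 4 − 1 = 3 and tw(G) ≤ 3. On the other hand G contains the 4-clique {1, 5, 8, 9}. A clique must lie in a single bag of any decomposition, so no decomposition can have width below 3. The upper and lower bounds meet at 3, so that is the treewidth.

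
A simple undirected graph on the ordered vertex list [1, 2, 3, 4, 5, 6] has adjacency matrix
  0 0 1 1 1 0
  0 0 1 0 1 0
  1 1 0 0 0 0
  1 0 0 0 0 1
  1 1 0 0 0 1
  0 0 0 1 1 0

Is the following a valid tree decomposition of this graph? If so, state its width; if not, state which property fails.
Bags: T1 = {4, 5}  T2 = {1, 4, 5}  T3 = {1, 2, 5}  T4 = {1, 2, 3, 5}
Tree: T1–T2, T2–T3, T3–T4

A tree decomposition must satisfy three properties: every vertex lies in some bag; for every edge, both endpoints lie together in some bag; and for every vertex, the bags containing it form a connected subtree. Here vertex 6 appears in no bag, so the decomposition is invalid.

No — vertex 6 appears in no bag.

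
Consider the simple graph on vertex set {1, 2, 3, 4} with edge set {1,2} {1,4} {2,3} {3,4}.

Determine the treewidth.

A width-2 tree decomposition is:
Bags: B1 = {1, 2, 3}  B2 = {1, 3, 4}
Tree: B1–B2
Every bag has size at most 3, so the width is 3 − 1 = 2 and tw(G) ≤ 2. For the lower bound, G contains the cycle 3–2–1–4–3, so G is not a forest; only forests have treewidth ≤ 1, hence tw(G) ≥ 2. Hence tw(G) = 2 exactly.

2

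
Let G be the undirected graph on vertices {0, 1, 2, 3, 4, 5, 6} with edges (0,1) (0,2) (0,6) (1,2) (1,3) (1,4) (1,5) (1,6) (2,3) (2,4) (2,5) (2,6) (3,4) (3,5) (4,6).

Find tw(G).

A width-3 tree decomposition is:
Bags: B1 = {1, 2, 3, 4}  B2 = {1, 2, 3, 5}  B3 = {1, 2, 4, 6}  B4 = {0, 1, 2, 6}
Tree: B1–B2, B1–B3, B3–B4
Every bag has size at most 4, so the width is 4 − 1 = 3 and tw(G) ≤ 3. Conversely, {0, 1, 2, 6} is a clique of size 4, and the vertices of any clique must share a bag in every tree decomposition; so some bag has ≥ 4 vertices and tw(G) ≥ 3. Combining the bounds, tw(G) = 3.

3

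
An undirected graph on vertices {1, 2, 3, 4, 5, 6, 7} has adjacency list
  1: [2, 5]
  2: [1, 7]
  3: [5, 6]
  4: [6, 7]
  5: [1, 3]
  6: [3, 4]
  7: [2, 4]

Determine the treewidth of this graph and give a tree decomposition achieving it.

Treewidth 2.
One such decomposition:
Bags: B1 = {1, 2, 5}  B2 = {2, 5, 7}  B3 = {4, 5, 7}  B4 = {4, 5, 6}  B5 = {3, 5, 6}
Tree: B1–B2, B2–B3, B3–B4, B4–B5

Each bag holds 3 vertices, so the decomposition has width 2, which upper-bounds the treewidth. The edges 5–1–2–7–4–6–3–5 form a cycle, so G is not a tree and its treewidth is at least 2. The upper and lower bounds meet at 2, so that is the treewidth.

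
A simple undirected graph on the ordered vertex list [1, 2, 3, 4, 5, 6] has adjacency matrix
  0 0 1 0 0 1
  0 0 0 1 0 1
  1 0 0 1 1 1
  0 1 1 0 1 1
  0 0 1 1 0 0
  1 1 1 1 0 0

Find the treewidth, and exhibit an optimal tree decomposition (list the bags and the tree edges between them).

Treewidth 2.
Bags: B1 = {3, 4, 6}  B2 = {1, 3, 6}  B3 = {3, 4, 5}  B4 = {2, 4, 6}
Tree: B1–B2, B1–B3, B1–B4

Each bag holds 3 vertices, so the decomposition has width 2, which upper-bounds the treewidth. Conversely, {2, 4, 6} is a clique of size 3, and the vertices of any clique must share a bag in every tree decomposition; so some bag has ≥ 3 vertices and tw(G) ≥ 2. Combining the bounds, tw(G) = 2.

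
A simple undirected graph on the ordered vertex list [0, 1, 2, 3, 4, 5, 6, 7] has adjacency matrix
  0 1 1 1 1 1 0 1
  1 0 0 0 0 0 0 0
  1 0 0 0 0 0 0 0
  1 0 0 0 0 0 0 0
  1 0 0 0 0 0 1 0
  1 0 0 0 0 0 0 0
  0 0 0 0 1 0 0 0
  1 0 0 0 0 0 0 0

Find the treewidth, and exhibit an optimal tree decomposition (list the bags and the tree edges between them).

Treewidth 1.
One optimal decomposition is:
Bags: B1 = {4, 6}  B2 = {0, 4}  B3 = {0, 5}  B4 = {0, 2}  B5 = {0, 7}  B6 = {0, 1}  B7 = {0, 3}
Tree: B1–B2, B2–B3, B2–B4, B3–B5, B3–B6, B6–B7

The largest bag has 2 vertices, giving width 1; this decomposition certifies tw(G) ≤ 1. Any graph with an edge has treewidth ≥ 1, and G has the edge 6–4. Therefore the treewidth is 1.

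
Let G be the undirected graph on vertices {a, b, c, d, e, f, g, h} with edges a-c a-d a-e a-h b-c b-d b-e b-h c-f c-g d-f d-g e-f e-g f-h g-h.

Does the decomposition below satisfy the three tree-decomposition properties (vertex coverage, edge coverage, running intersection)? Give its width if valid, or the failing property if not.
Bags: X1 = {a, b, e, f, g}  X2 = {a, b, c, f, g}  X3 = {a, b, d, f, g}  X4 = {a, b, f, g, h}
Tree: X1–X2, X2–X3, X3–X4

Vertex coverage: the bags together contain {a, b, c, d, e, f, g, h}, the full vertex set. Edge coverage: each edge of G has both endpoints in at least one bag. Running intersection: for every vertex, the bags containing it form a connected subtree. All three properties hold, so this is a valid tree decomposition of width max|bag| − 1 = 4, and hence tw(G) ≤ 4.

Yes; width 4.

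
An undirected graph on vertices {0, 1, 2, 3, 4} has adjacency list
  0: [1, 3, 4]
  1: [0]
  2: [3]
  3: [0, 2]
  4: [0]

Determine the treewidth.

1

A width-1 tree decomposition is:
Bags: B1 = {0, 3}  B2 = {0, 4}  B3 = {2, 3}  B4 = {0, 1}
Tree: B1–B2, B1–B3, B1–B4
The largest bag has 2 vertices, giving width 1; this decomposition certifies tw(G) ≤ 1. Since G has at least one edge (e.g. 0–3), it is not an edgeless graph, so tw(G) ≥ 1. The upper and lower bounds meet at 1, so that is the treewidth.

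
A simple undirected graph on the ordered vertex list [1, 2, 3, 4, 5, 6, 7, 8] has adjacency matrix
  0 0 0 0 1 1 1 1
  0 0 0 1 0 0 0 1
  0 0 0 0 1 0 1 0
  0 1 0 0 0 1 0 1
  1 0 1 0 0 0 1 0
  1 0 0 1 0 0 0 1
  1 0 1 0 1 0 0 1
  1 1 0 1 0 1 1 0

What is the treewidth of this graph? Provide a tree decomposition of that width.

Treewidth 2.
One such decomposition:
Bags: B1 = {1, 6, 8}  B2 = {1, 7, 8}  B3 = {4, 6, 8}  B4 = {1, 5, 7}  B5 = {3, 5, 7}  B6 = {2, 4, 8}
Tree: B1–B2, B1–B3, B2–B4, B4–B5, B3–B6

Every bag has size at most 3, so the width is 3 − 1 = 2 and tw(G) ≤ 2. On the other hand G contains the 3-clique {1, 6, 8}. A clique must lie in a single bag of any decomposition, so no decomposition can have width below 2. The upper and lower bounds meet at 2, so that is the treewidth.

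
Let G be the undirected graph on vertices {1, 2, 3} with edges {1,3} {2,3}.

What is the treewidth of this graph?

1

A width-1 tree decomposition is:
Bags: B1 = {1, 3}  B2 = {2, 3}
Tree: B1–B2
The largest bag has 2 vertices, giving width 1; this decomposition certifies tw(G) ≤ 1. Since G has at least one edge (e.g. 1–3), it is not an edgeless graph, so tw(G) ≥ 1. Combining the bounds, tw(G) = 1.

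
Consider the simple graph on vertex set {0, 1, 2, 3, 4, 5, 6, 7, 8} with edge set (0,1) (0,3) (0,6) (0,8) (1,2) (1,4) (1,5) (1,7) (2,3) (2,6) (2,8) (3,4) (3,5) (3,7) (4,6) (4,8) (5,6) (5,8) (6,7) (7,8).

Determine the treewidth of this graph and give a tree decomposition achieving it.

Treewidth 4.
One optimal decomposition is:
Bags: B1 = {1, 2, 3, 6, 8}  B2 = {1, 3, 4, 6, 8}  B3 = {1, 3, 6, 7, 8}  B4 = {1, 3, 5, 6, 8}  B5 = {0, 1, 3, 6, 8}
Tree: B1–B2, B2–B3, B3–B4, B4–B5

Every bag has size at most 5, so the width is 5 − 1 = 4 and tw(G) ≤ 4. For the lower bound: the 5 vertex sets {2,6}, {1,4}, {7,8}, {3}, {5} are disjoint, each induces a connected subgraph, and every pair is joined by at least one edge of G. Contracting each set to a single vertex therefore yields K_{5} as a minor, and since treewidth is minor-monotone, tw(G) ≥ tw(K_{5}) = 4. Hence tw(G) = 4 exactly.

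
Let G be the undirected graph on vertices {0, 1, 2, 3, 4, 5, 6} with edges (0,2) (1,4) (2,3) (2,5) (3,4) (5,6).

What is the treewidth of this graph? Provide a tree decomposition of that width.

Each bag holds 2 vertices, so the decomposition has width 1, which upper-bounds the treewidth. G has an edge, so its treewidth is at least 1. Hence tw(G) = 1 exactly.

Treewidth 1.
Bags: B1 = {3, 4}  B2 = {2, 3}  B3 = {2, 5}  B4 = {5, 6}  B5 = {0, 2}  B6 = {1, 4}
Tree: B1–B2, B2–B3, B3–B4, B2–B5, B1–B6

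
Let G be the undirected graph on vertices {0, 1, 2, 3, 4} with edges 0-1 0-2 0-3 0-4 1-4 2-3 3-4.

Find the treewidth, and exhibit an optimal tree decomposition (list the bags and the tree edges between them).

Every bag has size at most 3, so the width is 3 − 1 = 2 and tw(G) ≤ 2. For the lower bound, the 3 vertices {0, 1, 4} are pairwise adjacent, and any tree decomposition puts a clique entirely inside one bag — forcing width ≥ 2. Combining the bounds, tw(G) = 2.

Treewidth 2.
One optimal decomposition is:
Bags: B1 = {0, 1, 4}  B2 = {0, 3, 4}  B3 = {0, 2, 3}
Tree: B1–B2, B2–B3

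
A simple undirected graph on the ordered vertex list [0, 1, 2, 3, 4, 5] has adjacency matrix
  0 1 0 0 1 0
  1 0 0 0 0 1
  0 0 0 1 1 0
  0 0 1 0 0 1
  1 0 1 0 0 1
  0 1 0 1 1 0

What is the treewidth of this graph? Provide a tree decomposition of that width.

Each bag holds 3 vertices, so the decomposition has width 2, which upper-bounds the treewidth. The edges 0–1–5–4–0 form a cycle, so G is not a tree and its treewidth is at least 2. Therefore the treewidth is 2.

Treewidth 2.
One optimal decomposition is:
Bags: B1 = {0, 1, 4}  B2 = {1, 4, 5}  B3 = {2, 4, 5}  B4 = {2, 3, 5}
Tree: B1–B2, B2–B3, B3–B4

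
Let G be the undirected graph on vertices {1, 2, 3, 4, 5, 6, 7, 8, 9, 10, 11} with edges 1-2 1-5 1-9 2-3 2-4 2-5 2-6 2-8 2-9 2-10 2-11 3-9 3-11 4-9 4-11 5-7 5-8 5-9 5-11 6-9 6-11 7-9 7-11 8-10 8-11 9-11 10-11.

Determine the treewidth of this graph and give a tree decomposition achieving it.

Each bag holds 4 vertices, so the decomposition has width 3, which upper-bounds the treewidth. On the other hand G contains the 4-clique {1, 2, 5, 9}. A clique must lie in a single bag of any decomposition, so no decomposition can have width below 3. Combining the bounds, tw(G) = 3.

Treewidth 3.
One optimal decomposition is:
Bags: B1 = {5, 7, 9, 11}  B2 = {2, 5, 9, 11}  B3 = {2, 5, 8, 11}  B4 = {2, 4, 9, 11}  B5 = {1, 2, 5, 9}  B6 = {2, 3, 9, 11}  B7 = {2, 6, 9, 11}  B8 = {2, 8, 10, 11}
Tree: B1–B2, B2–B3, B2–B4, B2–B5, B2–B6, B6–B7, B3–B8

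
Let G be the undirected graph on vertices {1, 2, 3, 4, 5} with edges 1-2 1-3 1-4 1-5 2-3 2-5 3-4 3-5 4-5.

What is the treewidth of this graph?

A width-3 tree decomposition is:
Bags: B1 = {1, 3, 4, 5}  B2 = {1, 2, 3, 5}
Tree: B1–B2
Every bag has size at most 4, so the width is 4 − 1 = 3 and tw(G) ≤ 3. Conversely, {1, 2, 3, 5} is a clique of size 4, and the vertices of any clique must share a bag in every tree decomposition; so some bag has ≥ 4 vertices and tw(G) ≥ 3. Therefore the treewidth is 3.

3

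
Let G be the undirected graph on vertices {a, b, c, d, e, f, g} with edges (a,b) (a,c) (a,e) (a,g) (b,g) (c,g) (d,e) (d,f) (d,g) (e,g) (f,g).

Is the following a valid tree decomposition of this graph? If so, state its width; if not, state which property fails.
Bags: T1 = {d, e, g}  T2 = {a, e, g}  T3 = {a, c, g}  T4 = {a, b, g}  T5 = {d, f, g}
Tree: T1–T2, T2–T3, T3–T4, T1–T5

Yes; width 2.

Vertex coverage: the bags together contain {a, b, c, d, e, f, g}, the full vertex set. Edge coverage: each edge of G has both endpoints in at least one bag. Running intersection: for every vertex, the bags containing it form a connected subtree. All three properties hold, so this is a valid tree decomposition of width max|bag| − 1 = 2, and hence tw(G) ≤ 2.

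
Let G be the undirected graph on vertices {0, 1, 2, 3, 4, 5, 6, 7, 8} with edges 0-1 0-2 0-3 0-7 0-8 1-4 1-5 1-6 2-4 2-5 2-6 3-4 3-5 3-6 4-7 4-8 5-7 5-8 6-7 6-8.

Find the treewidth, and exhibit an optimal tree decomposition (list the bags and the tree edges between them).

Each bag holds 5 vertices, so the decomposition has width 4, which upper-bounds the treewidth. For the lower bound: the 5 vertex sets {1,4}, {3,6}, {2,5}, {0}, {8} are disjoint, each induces a connected subgraph, and every pair is joined by at least one edge of G. Contracting each set to a single vertex therefore yields K_{5} as a minor, and since treewidth is minor-monotone, tw(G) ≥ tw(K_{5}) = 4. The upper and lower bounds meet at 4, so that is the treewidth.

Treewidth 4.
One optimal decomposition is:
Bags: B1 = {0, 1, 4, 5, 6}  B2 = {0, 3, 4, 5, 6}  B3 = {0, 2, 4, 5, 6}  B4 = {0, 4, 5, 6, 8}  B5 = {0, 4, 5, 6, 7}
Tree: B1–B2, B2–B3, B3–B4, B4–B5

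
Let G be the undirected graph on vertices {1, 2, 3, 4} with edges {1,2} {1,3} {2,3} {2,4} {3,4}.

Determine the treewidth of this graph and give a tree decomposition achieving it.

Every bag has size at most 3, so the width is 3 − 1 = 2 and tw(G) ≤ 2. For the lower bound, the 3 vertices {1, 2, 3} are pairwise adjacent, and any tree decomposition puts a clique entirely inside one bag — forcing width ≥ 2. The upper and lower bounds meet at 2, so that is the treewidth.

Treewidth 2.
Bags: B1 = {2, 3, 4}  B2 = {1, 2, 3}
Tree: B1–B2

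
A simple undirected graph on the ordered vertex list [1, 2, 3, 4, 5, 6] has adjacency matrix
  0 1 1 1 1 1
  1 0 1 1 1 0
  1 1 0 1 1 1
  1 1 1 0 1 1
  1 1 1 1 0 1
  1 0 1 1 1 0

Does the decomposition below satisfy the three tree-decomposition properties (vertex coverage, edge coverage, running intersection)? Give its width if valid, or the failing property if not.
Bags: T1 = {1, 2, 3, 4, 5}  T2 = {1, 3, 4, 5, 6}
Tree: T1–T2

Every vertex of G appears in some bag (union = {1, 2, 3, 4, 5, 6}); every edge is covered by a bag; and for each vertex v the set of bags containing v is connected in the bag tree. The decomposition is therefore valid. The largest bag has 5 vertices, so the width is 4.

Yes; width 4.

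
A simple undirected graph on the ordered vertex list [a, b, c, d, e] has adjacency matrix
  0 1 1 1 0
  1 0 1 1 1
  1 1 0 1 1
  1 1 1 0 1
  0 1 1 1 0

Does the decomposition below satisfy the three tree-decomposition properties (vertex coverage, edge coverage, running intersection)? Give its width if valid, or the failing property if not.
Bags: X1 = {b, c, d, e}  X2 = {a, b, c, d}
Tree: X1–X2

Yes; width 3.

Checking the three conditions: (i) the bags cover all of {a, b, c, d, e}; (ii) for each edge, some bag contains both endpoints; (iii) the bags containing any fixed vertex form a subtree. All hold, so the decomposition is valid with width 4 − 1 = 3.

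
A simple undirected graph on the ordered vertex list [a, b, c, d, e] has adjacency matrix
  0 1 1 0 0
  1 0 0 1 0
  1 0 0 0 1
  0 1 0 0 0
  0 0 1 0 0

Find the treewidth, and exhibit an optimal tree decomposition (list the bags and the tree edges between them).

Every bag has size at most 2, so the width is 2 − 1 = 1 and tw(G) ≤ 1. G has an edge, so its treewidth is at least 1. Combining the bounds, tw(G) = 1.

Treewidth 1.
Bags: B1 = {c, e}  B2 = {a, c}  B3 = {a, b}  B4 = {b, d}
Tree: B1–B2, B2–B3, B3–B4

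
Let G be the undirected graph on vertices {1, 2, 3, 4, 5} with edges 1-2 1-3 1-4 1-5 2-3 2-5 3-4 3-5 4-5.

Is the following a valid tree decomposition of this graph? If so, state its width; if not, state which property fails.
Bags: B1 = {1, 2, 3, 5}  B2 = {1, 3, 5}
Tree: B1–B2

No — vertex 4 appears in no bag.

A tree decomposition must satisfy three properties: every vertex lies in some bag; for every edge, both endpoints lie together in some bag; and for every vertex, the bags containing it form a connected subtree. Here vertex 4 appears in no bag, so the decomposition is invalid.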